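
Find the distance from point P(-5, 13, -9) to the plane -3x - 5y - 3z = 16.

distance = |a·x₀ + b·y₀ + c·z₀ - d| / √(a² + b² + c²)
  = |(-3)·(-5) + (-5)·13 + (-3)·(-9) - 16| / √((-3)² + (-5)² + (-3)²)
  = |15 - 65 + 27 - 16| / √(9 + 25 + 9)
  = |-39| / √43
  = 39 / 6.557
  ≈ 5.947

5.947


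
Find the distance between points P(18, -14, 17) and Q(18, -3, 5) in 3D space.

d = √[(x₂-x₁)² + (y₂-y₁)² + (z₂-z₁)²]
  = √[0² + 11² + (-12)²]
  = √[0 + 121 + 144]
  = √265
  ≈ 16.28

16.28


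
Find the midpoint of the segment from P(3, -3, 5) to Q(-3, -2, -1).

M = ((x₁+x₂)/2, (y₁+y₂)/2, (z₁+z₂)/2)
  = ((3 - 3)/2, (-3 - 2)/2, (5 - 1)/2)
  = (0/2, -5/2, 4/2)
  = (0, -2.5, 2)

(0, -2.5, 2)


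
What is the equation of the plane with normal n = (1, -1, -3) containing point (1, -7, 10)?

The plane through P with normal n = (a, b, c) satisfies n·(r - P) = 0,
i.e. ax + by + cz = a·x₀ + b·y₀ + c·z₀.
d = 1·1 + (-1)·(-7) + (-3)·10
  = 1 + 7 - 30
  = -22
Equation: x - y - 3z = -22

x - y - 3z = -22


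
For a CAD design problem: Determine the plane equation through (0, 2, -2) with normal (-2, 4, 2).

The plane through P with normal n = (a, b, c) satisfies n·(r - P) = 0,
i.e. ax + by + cz = a·x₀ + b·y₀ + c·z₀.
d = (-2)·0 + 4·2 + 2·(-2)
  = 0 + 8 - 4
  = 4
Equation: -2x + 4y + 2z = 4

-2x + 4y + 2z = 4


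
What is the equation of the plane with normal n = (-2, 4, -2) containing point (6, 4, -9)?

The plane through P with normal n = (a, b, c) satisfies n·(r - P) = 0,
i.e. ax + by + cz = a·x₀ + b·y₀ + c·z₀.
d = (-2)·6 + 4·4 + (-2)·(-9)
  = -12 + 16 + 18
  = 22
Equation: -2x + 4y - 2z = 22

-2x + 4y - 2z = 22


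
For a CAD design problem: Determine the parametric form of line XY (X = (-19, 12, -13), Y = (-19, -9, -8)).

Direction vector d = Y - X = (-19 + 19, -9 - 12, -8 + 13) = (0, -21, 5)
Parametric form r = X + t·d:
x = -19, y = 12 - 21t, z = -13 + 5t

x = -19, y = 12 - 21t, z = -13 + 5t


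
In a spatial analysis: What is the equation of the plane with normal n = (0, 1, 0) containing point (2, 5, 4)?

The plane through P with normal n = (a, b, c) satisfies n·(r - P) = 0,
i.e. ax + by + cz = a·x₀ + b·y₀ + c·z₀.
d = 0·2 + 1·5 + 0·4
  = 0 + 5 + 0
  = 5
Equation: y = 5

y = 5


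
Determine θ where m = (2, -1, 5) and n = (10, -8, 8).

m·n = 2·10 + (-1)·(-8) + 5·8 = 20 + 8 + 40 = 68
|m| = √(2² + (-1)² + 5²) = √30 ≈ 5.477
|n| = √(10² + (-8)² + 8²) = √228 ≈ 15.1
cos θ = (m·n)/(|m||n|) = 68/(5.477·15.1) ≈ 0.8222
θ = arccos(0.8222) ≈ 34.69°

34.69°


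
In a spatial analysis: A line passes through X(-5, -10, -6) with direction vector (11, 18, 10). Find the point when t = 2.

P(t) = X + t·d
  = (-5 + 11·2, -10 + 18·2, -6 + 10·2)
  = (-5 + 22, -10 + 36, -6 + 20)
  = (17, 26, 14)

(17, 26, 14)


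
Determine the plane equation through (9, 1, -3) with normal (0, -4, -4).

The plane through P with normal n = (a, b, c) satisfies n·(r - P) = 0,
i.e. ax + by + cz = a·x₀ + b·y₀ + c·z₀.
d = 0·9 + (-4)·1 + (-4)·(-3)
  = 0 - 4 + 12
  = 8
Equation: -4y - 4z = 8

-4y - 4z = 8


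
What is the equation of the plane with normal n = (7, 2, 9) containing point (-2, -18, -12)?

The plane through P with normal n = (a, b, c) satisfies n·(r - P) = 0,
i.e. ax + by + cz = a·x₀ + b·y₀ + c·z₀.
d = 7·(-2) + 2·(-18) + 9·(-12)
  = -14 - 36 - 108
  = -158
Equation: 7x + 2y + 9z = -158

7x + 2y + 9z = -158


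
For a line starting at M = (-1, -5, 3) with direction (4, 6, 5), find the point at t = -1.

P(t) = M + t·d
  = (-1 + 4·(-1), -5 + 6·(-1), 3 + 5·(-1))
  = (-1 - 4, -5 - 6, 3 - 5)
  = (-5, -11, -2)

(-5, -11, -2)


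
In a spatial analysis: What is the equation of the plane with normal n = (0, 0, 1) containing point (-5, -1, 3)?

The plane through P with normal n = (a, b, c) satisfies n·(r - P) = 0,
i.e. ax + by + cz = a·x₀ + b·y₀ + c·z₀.
d = 0·(-5) + 0·(-1) + 1·3
  = 0 + 0 + 3
  = 3
Equation: z = 3

z = 3


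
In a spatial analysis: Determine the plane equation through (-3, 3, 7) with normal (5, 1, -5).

The plane through P with normal n = (a, b, c) satisfies n·(r - P) = 0,
i.e. ax + by + cz = a·x₀ + b·y₀ + c·z₀.
d = 5·(-3) + 1·3 + (-5)·7
  = -15 + 3 - 35
  = -47
Equation: 5x + y - 5z = -47

5x + y - 5z = -47


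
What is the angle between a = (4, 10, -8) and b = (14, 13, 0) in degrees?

a·b = 4·14 + 10·13 + (-8)·0 = 56 + 130 + 0 = 186
|a| = √(4² + 10² + (-8)²) = √180 ≈ 13.42
|b| = √(14² + 13² + 0²) = √365 ≈ 19.1
cos θ = (a·b)/(|a||b|) = 186/(13.42·19.1) ≈ 0.7257
θ = arccos(0.7257) ≈ 43.48°

43.48°


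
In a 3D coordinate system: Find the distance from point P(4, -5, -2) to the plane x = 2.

distance = |a·x₀ + b·y₀ + c·z₀ - d| / √(a² + b² + c²)
  = |1·4 + 0·(-5) + 0·(-2) - 2| / √(1² + 0² + 0²)
  = |4 + 0 + 0 - 2| / √(1 + 0 + 0)
  = |2| / √1
  = 2 / 1
  ≈ 2

2


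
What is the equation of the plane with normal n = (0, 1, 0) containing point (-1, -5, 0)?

The plane through P with normal n = (a, b, c) satisfies n·(r - P) = 0,
i.e. ax + by + cz = a·x₀ + b·y₀ + c·z₀.
d = 0·(-1) + 1·(-5) + 0·0
  = 0 - 5 + 0
  = -5
Equation: y = -5

y = -5


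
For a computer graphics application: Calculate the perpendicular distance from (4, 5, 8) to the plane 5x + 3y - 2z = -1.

distance = |a·x₀ + b·y₀ + c·z₀ - d| / √(a² + b² + c²)
  = |5·4 + 3·5 + (-2)·8 - (-1)| / √(5² + 3² + (-2)²)
  = |20 + 15 - 16 + 1| / √(25 + 9 + 4)
  = |20| / √38
  = 20 / 6.164
  ≈ 3.244

3.244


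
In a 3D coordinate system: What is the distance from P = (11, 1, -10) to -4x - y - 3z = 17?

distance = |a·x₀ + b·y₀ + c·z₀ - d| / √(a² + b² + c²)
  = |(-4)·11 + (-1)·1 + (-3)·(-10) - 17| / √((-4)² + (-1)² + (-3)²)
  = |-44 - 1 + 30 - 17| / √(16 + 1 + 9)
  = |-32| / √26
  = 32 / 5.099
  ≈ 6.276

6.276


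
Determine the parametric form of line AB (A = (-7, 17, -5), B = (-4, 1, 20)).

Direction vector d = B - A = (-4 + 7, 1 - 17, 20 + 5) = (3, -16, 25)
Parametric form r = A + t·d:
x = -7 + 3t, y = 17 - 16t, z = -5 + 25t

x = -7 + 3t, y = 17 - 16t, z = -5 + 25t


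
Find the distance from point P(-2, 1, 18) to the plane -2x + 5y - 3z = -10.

distance = |a·x₀ + b·y₀ + c·z₀ - d| / √(a² + b² + c²)
  = |(-2)·(-2) + 5·1 + (-3)·18 - (-10)| / √((-2)² + 5² + (-3)²)
  = |4 + 5 - 54 + 10| / √(4 + 25 + 9)
  = |-35| / √38
  = 35 / 6.164
  ≈ 5.678

5.678


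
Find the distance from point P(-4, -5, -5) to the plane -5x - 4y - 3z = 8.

distance = |a·x₀ + b·y₀ + c·z₀ - d| / √(a² + b² + c²)
  = |(-5)·(-4) + (-4)·(-5) + (-3)·(-5) - 8| / √((-5)² + (-4)² + (-3)²)
  = |20 + 20 + 15 - 8| / √(25 + 16 + 9)
  = |47| / √50
  = 47 / 7.071
  ≈ 6.647

6.647


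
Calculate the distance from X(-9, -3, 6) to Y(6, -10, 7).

d = √[(x₂-x₁)² + (y₂-y₁)² + (z₂-z₁)²]
  = √[15² + (-7)² + 1²]
  = √[225 + 49 + 1]
  = √275
  ≈ 16.58

16.58


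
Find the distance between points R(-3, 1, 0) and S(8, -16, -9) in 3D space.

d = √[(x₂-x₁)² + (y₂-y₁)² + (z₂-z₁)²]
  = √[11² + (-17)² + (-9)²]
  = √[121 + 289 + 81]
  = √491
  ≈ 22.16

22.16


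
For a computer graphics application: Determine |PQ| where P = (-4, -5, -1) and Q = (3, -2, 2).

d = √[(x₂-x₁)² + (y₂-y₁)² + (z₂-z₁)²]
  = √[7² + 3² + 3²]
  = √[49 + 9 + 9]
  = √67
  ≈ 8.185

8.185


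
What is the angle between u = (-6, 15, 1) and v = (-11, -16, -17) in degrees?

u·v = (-6)·(-11) + 15·(-16) + 1·(-17) = 66 - 240 - 17 = -191
|u| = √((-6)² + 15² + 1²) = √262 ≈ 16.19
|v| = √((-11)² + (-16)² + (-17)²) = √666 ≈ 25.81
cos θ = (u·v)/(|u||v|) = -191/(16.19·25.81) ≈ -0.4572
θ = arccos(-0.4572) ≈ 117.2°

117.2°


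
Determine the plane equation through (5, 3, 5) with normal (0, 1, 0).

The plane through P with normal n = (a, b, c) satisfies n·(r - P) = 0,
i.e. ax + by + cz = a·x₀ + b·y₀ + c·z₀.
d = 0·5 + 1·3 + 0·5
  = 0 + 3 + 0
  = 3
Equation: y = 3

y = 3


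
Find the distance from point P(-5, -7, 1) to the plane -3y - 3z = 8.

distance = |a·x₀ + b·y₀ + c·z₀ - d| / √(a² + b² + c²)
  = |0·(-5) + (-3)·(-7) + (-3)·1 - 8| / √(0² + (-3)² + (-3)²)
  = |0 + 21 - 3 - 8| / √(0 + 9 + 9)
  = |10| / √18
  = 10 / 4.243
  ≈ 2.357

2.357


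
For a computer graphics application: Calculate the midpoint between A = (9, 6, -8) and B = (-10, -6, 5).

M = ((x₁+x₂)/2, (y₁+y₂)/2, (z₁+z₂)/2)
  = ((9 - 10)/2, (6 - 6)/2, (-8 + 5)/2)
  = (-1/2, 0/2, -3/2)
  = (-0.5, 0, -1.5)

(-0.5, 0, -1.5)


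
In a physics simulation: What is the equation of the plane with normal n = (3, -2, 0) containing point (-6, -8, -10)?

The plane through P with normal n = (a, b, c) satisfies n·(r - P) = 0,
i.e. ax + by + cz = a·x₀ + b·y₀ + c·z₀.
d = 3·(-6) + (-2)·(-8) + 0·(-10)
  = -18 + 16 + 0
  = -2
Equation: 3x - 2y = -2

3x - 2y = -2


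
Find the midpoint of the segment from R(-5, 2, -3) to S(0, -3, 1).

M = ((x₁+x₂)/2, (y₁+y₂)/2, (z₁+z₂)/2)
  = ((-5 + 0)/2, (2 - 3)/2, (-3 + 1)/2)
  = (-5/2, -1/2, -2/2)
  = (-2.5, -0.5, -1)

(-2.5, -0.5, -1)


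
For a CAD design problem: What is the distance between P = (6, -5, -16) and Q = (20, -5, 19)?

d = √[(x₂-x₁)² + (y₂-y₁)² + (z₂-z₁)²]
  = √[14² + 0² + 35²]
  = √[196 + 0 + 1225]
  = √1421
  ≈ 37.7

37.7


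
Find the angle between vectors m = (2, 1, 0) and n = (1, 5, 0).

m·n = 2·1 + 1·5 + 0·0 = 2 + 5 + 0 = 7
|m| = √(2² + 1² + 0²) = √5 ≈ 2.236
|n| = √(1² + 5² + 0²) = √26 ≈ 5.099
cos θ = (m·n)/(|m||n|) = 7/(2.236·5.099) ≈ 0.6139
θ = arccos(0.6139) ≈ 52.13°

52.13°


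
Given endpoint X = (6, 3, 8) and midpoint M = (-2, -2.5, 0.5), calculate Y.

Y = 2M - X
  = (2·(-2) - 6, 2·(-2.5) - 3, 2·0.5 - 8)
  = (-4 - 6, -5 - 3, 1 - 8)
  = (-10, -8, -7)

(-10, -8, -7)


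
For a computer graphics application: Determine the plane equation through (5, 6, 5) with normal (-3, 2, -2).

The plane through P with normal n = (a, b, c) satisfies n·(r - P) = 0,
i.e. ax + by + cz = a·x₀ + b·y₀ + c·z₀.
d = (-3)·5 + 2·6 + (-2)·5
  = -15 + 12 - 10
  = -13
Equation: -3x + 2y - 2z = -13

-3x + 2y - 2z = -13


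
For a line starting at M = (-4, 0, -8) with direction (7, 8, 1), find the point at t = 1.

P(t) = M + t·d
  = (-4 + 7·1, 0 + 8·1, -8 + 1·1)
  = (-4 + 7, 0 + 8, -8 + 1)
  = (3, 8, -7)

(3, 8, -7)


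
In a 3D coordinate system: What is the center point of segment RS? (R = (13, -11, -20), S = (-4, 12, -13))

M = ((x₁+x₂)/2, (y₁+y₂)/2, (z₁+z₂)/2)
  = ((13 - 4)/2, (-11 + 12)/2, (-20 - 13)/2)
  = (9/2, 1/2, -33/2)
  = (4.5, 0.5, -16.5)

(4.5, 0.5, -16.5)


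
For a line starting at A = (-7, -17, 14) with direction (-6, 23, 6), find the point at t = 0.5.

P(t) = A + t·d
  = (-7 + (-6)·0.5, -17 + 23·0.5, 14 + 6·0.5)
  = (-7 - 3, -17 + 11.5, 14 + 3)
  = (-10, -5.5, 17)

(-10, -5.5, 17)


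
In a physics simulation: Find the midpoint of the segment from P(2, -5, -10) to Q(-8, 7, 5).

M = ((x₁+x₂)/2, (y₁+y₂)/2, (z₁+z₂)/2)
  = ((2 - 8)/2, (-5 + 7)/2, (-10 + 5)/2)
  = (-6/2, 2/2, -5/2)
  = (-3, 1, -2.5)

(-3, 1, -2.5)


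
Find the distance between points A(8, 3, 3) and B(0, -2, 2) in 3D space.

d = √[(x₂-x₁)² + (y₂-y₁)² + (z₂-z₁)²]
  = √[(-8)² + (-5)² + (-1)²]
  = √[64 + 25 + 1]
  = √90
  ≈ 9.487

9.487


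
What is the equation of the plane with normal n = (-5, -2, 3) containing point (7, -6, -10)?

The plane through P with normal n = (a, b, c) satisfies n·(r - P) = 0,
i.e. ax + by + cz = a·x₀ + b·y₀ + c·z₀.
d = (-5)·7 + (-2)·(-6) + 3·(-10)
  = -35 + 12 - 30
  = -53
Equation: -5x - 2y + 3z = -53

-5x - 2y + 3z = -53


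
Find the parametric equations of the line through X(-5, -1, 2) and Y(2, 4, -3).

Direction vector d = Y - X = (2 + 5, 4 + 1, -3 - 2) = (7, 5, -5)
Parametric form r = X + t·d:
x = -5 + 7t, y = -1 + 5t, z = 2 - 5t

x = -5 + 7t, y = -1 + 5t, z = 2 - 5t


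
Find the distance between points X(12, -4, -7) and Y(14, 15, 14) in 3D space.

d = √[(x₂-x₁)² + (y₂-y₁)² + (z₂-z₁)²]
  = √[2² + 19² + 21²]
  = √[4 + 361 + 441]
  = √806
  ≈ 28.39

28.39


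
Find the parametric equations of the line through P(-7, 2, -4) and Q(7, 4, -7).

Direction vector d = Q - P = (7 + 7, 4 - 2, -7 + 4) = (14, 2, -3)
Parametric form r = P + t·d:
x = -7 + 14t, y = 2 + 2t, z = -4 - 3t

x = -7 + 14t, y = 2 + 2t, z = -4 - 3t


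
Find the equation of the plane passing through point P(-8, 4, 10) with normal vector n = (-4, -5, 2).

The plane through P with normal n = (a, b, c) satisfies n·(r - P) = 0,
i.e. ax + by + cz = a·x₀ + b·y₀ + c·z₀.
d = (-4)·(-8) + (-5)·4 + 2·10
  = 32 - 20 + 20
  = 32
Equation: -4x - 5y + 2z = 32

-4x - 5y + 2z = 32


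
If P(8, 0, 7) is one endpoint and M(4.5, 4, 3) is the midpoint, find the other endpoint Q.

Q = 2M - P
  = (2·4.5 - 8, 2·4 - 0, 2·3 - 7)
  = (9 - 8, 8 + 0, 6 - 7)
  = (1, 8, -1)

(1, 8, -1)


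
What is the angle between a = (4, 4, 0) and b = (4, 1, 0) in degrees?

a·b = 4·4 + 4·1 + 0·0 = 16 + 4 + 0 = 20
|a| = √(4² + 4² + 0²) = √32 ≈ 5.657
|b| = √(4² + 1² + 0²) = √17 ≈ 4.123
cos θ = (a·b)/(|a||b|) = 20/(5.657·4.123) ≈ 0.8575
θ = arccos(0.8575) ≈ 30.96°

30.96°


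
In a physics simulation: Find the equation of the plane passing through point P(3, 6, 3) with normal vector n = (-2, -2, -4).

The plane through P with normal n = (a, b, c) satisfies n·(r - P) = 0,
i.e. ax + by + cz = a·x₀ + b·y₀ + c·z₀.
d = (-2)·3 + (-2)·6 + (-4)·3
  = -6 - 12 - 12
  = -30
Equation: -2x - 2y - 4z = -30

-2x - 2y - 4z = -30


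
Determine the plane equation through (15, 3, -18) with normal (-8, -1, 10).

The plane through P with normal n = (a, b, c) satisfies n·(r - P) = 0,
i.e. ax + by + cz = a·x₀ + b·y₀ + c·z₀.
d = (-8)·15 + (-1)·3 + 10·(-18)
  = -120 - 3 - 180
  = -303
Equation: -8x - y + 10z = -303

-8x - y + 10z = -303


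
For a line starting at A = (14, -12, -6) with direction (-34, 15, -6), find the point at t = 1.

P(t) = A + t·d
  = (14 + (-34)·1, -12 + 15·1, -6 + (-6)·1)
  = (14 - 34, -12 + 15, -6 - 6)
  = (-20, 3, -12)

(-20, 3, -12)


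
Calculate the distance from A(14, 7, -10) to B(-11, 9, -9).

d = √[(x₂-x₁)² + (y₂-y₁)² + (z₂-z₁)²]
  = √[(-25)² + 2² + 1²]
  = √[625 + 4 + 1]
  = √630
  ≈ 25.1

25.1


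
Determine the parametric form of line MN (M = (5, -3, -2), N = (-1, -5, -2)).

Direction vector d = N - M = (-1 - 5, -5 + 3, -2 + 2) = (-6, -2, 0)
Parametric form r = M + t·d:
x = 5 - 6t, y = -3 - 2t, z = -2

x = 5 - 6t, y = -3 - 2t, z = -2


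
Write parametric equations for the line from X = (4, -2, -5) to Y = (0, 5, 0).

Direction vector d = Y - X = (0 - 4, 5 + 2, 0 + 5) = (-4, 7, 5)
Parametric form r = X + t·d:
x = 4 - 4t, y = -2 + 7t, z = -5 + 5t

x = 4 - 4t, y = -2 + 7t, z = -5 + 5t


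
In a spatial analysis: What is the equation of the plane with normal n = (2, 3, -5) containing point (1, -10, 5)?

The plane through P with normal n = (a, b, c) satisfies n·(r - P) = 0,
i.e. ax + by + cz = a·x₀ + b·y₀ + c·z₀.
d = 2·1 + 3·(-10) + (-5)·5
  = 2 - 30 - 25
  = -53
Equation: 2x + 3y - 5z = -53

2x + 3y - 5z = -53


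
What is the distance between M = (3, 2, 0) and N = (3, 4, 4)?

d = √[(x₂-x₁)² + (y₂-y₁)² + (z₂-z₁)²]
  = √[0² + 2² + 4²]
  = √[0 + 4 + 16]
  = √20
  ≈ 4.472

4.472


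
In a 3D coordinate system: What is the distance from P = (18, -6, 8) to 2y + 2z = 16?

distance = |a·x₀ + b·y₀ + c·z₀ - d| / √(a² + b² + c²)
  = |0·18 + 2·(-6) + 2·8 - 16| / √(0² + 2² + 2²)
  = |0 - 12 + 16 - 16| / √(0 + 4 + 4)
  = |-12| / √8
  = 12 / 2.828
  ≈ 4.243

4.243


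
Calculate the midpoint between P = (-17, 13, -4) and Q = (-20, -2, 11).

M = ((x₁+x₂)/2, (y₁+y₂)/2, (z₁+z₂)/2)
  = ((-17 - 20)/2, (13 - 2)/2, (-4 + 11)/2)
  = (-37/2, 11/2, 7/2)
  = (-18.5, 5.5, 3.5)

(-18.5, 5.5, 3.5)


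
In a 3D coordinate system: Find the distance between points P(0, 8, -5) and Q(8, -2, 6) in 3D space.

d = √[(x₂-x₁)² + (y₂-y₁)² + (z₂-z₁)²]
  = √[8² + (-10)² + 11²]
  = √[64 + 100 + 121]
  = √285
  ≈ 16.88

16.88


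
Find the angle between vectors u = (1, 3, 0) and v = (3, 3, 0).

u·v = 1·3 + 3·3 + 0·0 = 3 + 9 + 0 = 12
|u| = √(1² + 3² + 0²) = √10 ≈ 3.162
|v| = √(3² + 3² + 0²) = √18 ≈ 4.243
cos θ = (u·v)/(|u||v|) = 12/(3.162·4.243) ≈ 0.8944
θ = arccos(0.8944) ≈ 26.57°

26.57°


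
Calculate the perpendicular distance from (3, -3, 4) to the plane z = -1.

distance = |a·x₀ + b·y₀ + c·z₀ - d| / √(a² + b² + c²)
  = |0·3 + 0·(-3) + 1·4 - (-1)| / √(0² + 0² + 1²)
  = |0 + 0 + 4 + 1| / √(0 + 0 + 1)
  = |5| / √1
  = 5 / 1
  ≈ 5

5


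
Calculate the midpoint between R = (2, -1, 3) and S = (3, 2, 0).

M = ((x₁+x₂)/2, (y₁+y₂)/2, (z₁+z₂)/2)
  = ((2 + 3)/2, (-1 + 2)/2, (3 + 0)/2)
  = (5/2, 1/2, 3/2)
  = (2.5, 0.5, 1.5)

(2.5, 0.5, 1.5)


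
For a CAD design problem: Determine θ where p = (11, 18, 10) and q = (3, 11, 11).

p·q = 11·3 + 18·11 + 10·11 = 33 + 198 + 110 = 341
|p| = √(11² + 18² + 10²) = √545 ≈ 23.35
|q| = √(3² + 11² + 11²) = √251 ≈ 15.84
cos θ = (p·q)/(|p||q|) = 341/(23.35·15.84) ≈ 0.922
θ = arccos(0.922) ≈ 22.78°

22.78°


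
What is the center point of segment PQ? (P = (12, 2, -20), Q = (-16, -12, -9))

M = ((x₁+x₂)/2, (y₁+y₂)/2, (z₁+z₂)/2)
  = ((12 - 16)/2, (2 - 12)/2, (-20 - 9)/2)
  = (-4/2, -10/2, -29/2)
  = (-2, -5, -14.5)

(-2, -5, -14.5)


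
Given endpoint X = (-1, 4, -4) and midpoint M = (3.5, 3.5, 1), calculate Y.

Y = 2M - X
  = (2·3.5 - (-1), 2·3.5 - 4, 2·1 - (-4))
  = (7 + 1, 7 - 4, 2 + 4)
  = (8, 3, 6)

(8, 3, 6)


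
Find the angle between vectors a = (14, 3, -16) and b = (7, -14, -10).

a·b = 14·7 + 3·(-14) + (-16)·(-10) = 98 - 42 + 160 = 216
|a| = √(14² + 3² + (-16)²) = √461 ≈ 21.47
|b| = √(7² + (-14)² + (-10)²) = √345 ≈ 18.57
cos θ = (a·b)/(|a||b|) = 216/(21.47·18.57) ≈ 0.5416
θ = arccos(0.5416) ≈ 57.21°

57.21°


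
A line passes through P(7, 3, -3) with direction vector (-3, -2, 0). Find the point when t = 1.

P(t) = P + t·d
  = (7 + (-3)·1, 3 + (-2)·1, -3 + 0·1)
  = (7 - 3, 3 - 2, -3 + 0)
  = (4, 1, -3)

(4, 1, -3)


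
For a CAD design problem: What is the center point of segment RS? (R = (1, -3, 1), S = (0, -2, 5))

M = ((x₁+x₂)/2, (y₁+y₂)/2, (z₁+z₂)/2)
  = ((1 + 0)/2, (-3 - 2)/2, (1 + 5)/2)
  = (1/2, -5/2, 6/2)
  = (0.5, -2.5, 3)

(0.5, -2.5, 3)


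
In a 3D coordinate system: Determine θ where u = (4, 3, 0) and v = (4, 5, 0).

u·v = 4·4 + 3·5 + 0·0 = 16 + 15 + 0 = 31
|u| = √(4² + 3² + 0²) = √25 ≈ 5
|v| = √(4² + 5² + 0²) = √41 ≈ 6.403
cos θ = (u·v)/(|u||v|) = 31/(5·6.403) ≈ 0.9683
θ = arccos(0.9683) ≈ 14.47°

14.47°


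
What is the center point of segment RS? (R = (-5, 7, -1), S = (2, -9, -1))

M = ((x₁+x₂)/2, (y₁+y₂)/2, (z₁+z₂)/2)
  = ((-5 + 2)/2, (7 - 9)/2, (-1 - 1)/2)
  = (-3/2, -2/2, -2/2)
  = (-1.5, -1, -1)

(-1.5, -1, -1)


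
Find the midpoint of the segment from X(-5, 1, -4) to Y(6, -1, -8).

M = ((x₁+x₂)/2, (y₁+y₂)/2, (z₁+z₂)/2)
  = ((-5 + 6)/2, (1 - 1)/2, (-4 - 8)/2)
  = (1/2, 0/2, -12/2)
  = (0.5, 0, -6)

(0.5, 0, -6)


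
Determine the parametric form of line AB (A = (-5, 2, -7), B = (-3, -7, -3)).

Direction vector d = B - A = (-3 + 5, -7 - 2, -3 + 7) = (2, -9, 4)
Parametric form r = A + t·d:
x = -5 + 2t, y = 2 - 9t, z = -7 + 4t

x = -5 + 2t, y = 2 - 9t, z = -7 + 4t


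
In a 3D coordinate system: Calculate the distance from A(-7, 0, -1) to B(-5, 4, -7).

d = √[(x₂-x₁)² + (y₂-y₁)² + (z₂-z₁)²]
  = √[2² + 4² + (-6)²]
  = √[4 + 16 + 36]
  = √56
  ≈ 7.483

7.483


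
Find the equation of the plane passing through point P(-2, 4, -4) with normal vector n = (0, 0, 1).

The plane through P with normal n = (a, b, c) satisfies n·(r - P) = 0,
i.e. ax + by + cz = a·x₀ + b·y₀ + c·z₀.
d = 0·(-2) + 0·4 + 1·(-4)
  = 0 + 0 - 4
  = -4
Equation: z = -4

z = -4


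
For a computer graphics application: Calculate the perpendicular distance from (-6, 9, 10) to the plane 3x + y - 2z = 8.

distance = |a·x₀ + b·y₀ + c·z₀ - d| / √(a² + b² + c²)
  = |3·(-6) + 1·9 + (-2)·10 - 8| / √(3² + 1² + (-2)²)
  = |-18 + 9 - 20 - 8| / √(9 + 1 + 4)
  = |-37| / √14
  = 37 / 3.742
  ≈ 9.889

9.889


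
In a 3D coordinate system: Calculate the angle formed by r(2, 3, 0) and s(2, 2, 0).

r·s = 2·2 + 3·2 + 0·0 = 4 + 6 + 0 = 10
|r| = √(2² + 3² + 0²) = √13 ≈ 3.606
|s| = √(2² + 2² + 0²) = √8 ≈ 2.828
cos θ = (r·s)/(|r||s|) = 10/(3.606·2.828) ≈ 0.9806
θ = arccos(0.9806) ≈ 11.31°

11.31°


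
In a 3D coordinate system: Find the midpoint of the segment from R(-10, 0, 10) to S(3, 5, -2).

M = ((x₁+x₂)/2, (y₁+y₂)/2, (z₁+z₂)/2)
  = ((-10 + 3)/2, (0 + 5)/2, (10 - 2)/2)
  = (-7/2, 5/2, 8/2)
  = (-3.5, 2.5, 4)

(-3.5, 2.5, 4)


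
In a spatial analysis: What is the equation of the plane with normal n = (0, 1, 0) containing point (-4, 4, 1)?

The plane through P with normal n = (a, b, c) satisfies n·(r - P) = 0,
i.e. ax + by + cz = a·x₀ + b·y₀ + c·z₀.
d = 0·(-4) + 1·4 + 0·1
  = 0 + 4 + 0
  = 4
Equation: y = 4

y = 4


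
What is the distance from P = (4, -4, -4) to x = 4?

distance = |a·x₀ + b·y₀ + c·z₀ - d| / √(a² + b² + c²)
  = |1·4 + 0·(-4) + 0·(-4) - 4| / √(1² + 0² + 0²)
  = |4 + 0 + 0 - 4| / √(1 + 0 + 0)
  = |0| / √1
  = 0 / 1
  ≈ 0

0


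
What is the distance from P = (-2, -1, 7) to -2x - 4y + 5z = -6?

distance = |a·x₀ + b·y₀ + c·z₀ - d| / √(a² + b² + c²)
  = |(-2)·(-2) + (-4)·(-1) + 5·7 - (-6)| / √((-2)² + (-4)² + 5²)
  = |4 + 4 + 35 + 6| / √(4 + 16 + 25)
  = |49| / √45
  = 49 / 6.708
  ≈ 7.304

7.304


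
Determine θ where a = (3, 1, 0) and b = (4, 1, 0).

a·b = 3·4 + 1·1 + 0·0 = 12 + 1 + 0 = 13
|a| = √(3² + 1² + 0²) = √10 ≈ 3.162
|b| = √(4² + 1² + 0²) = √17 ≈ 4.123
cos θ = (a·b)/(|a||b|) = 13/(3.162·4.123) ≈ 0.9971
θ = arccos(0.9971) ≈ 4.399°

4.399°


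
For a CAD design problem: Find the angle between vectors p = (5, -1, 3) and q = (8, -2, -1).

p·q = 5·8 + (-1)·(-2) + 3·(-1) = 40 + 2 - 3 = 39
|p| = √(5² + (-1)² + 3²) = √35 ≈ 5.916
|q| = √(8² + (-2)² + (-1)²) = √69 ≈ 8.307
cos θ = (p·q)/(|p||q|) = 39/(5.916·8.307) ≈ 0.7936
θ = arccos(0.7936) ≈ 37.48°

37.48°


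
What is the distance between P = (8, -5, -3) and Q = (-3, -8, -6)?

d = √[(x₂-x₁)² + (y₂-y₁)² + (z₂-z₁)²]
  = √[(-11)² + (-3)² + (-3)²]
  = √[121 + 9 + 9]
  = √139
  ≈ 11.79

11.79


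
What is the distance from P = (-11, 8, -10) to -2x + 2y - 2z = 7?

distance = |a·x₀ + b·y₀ + c·z₀ - d| / √(a² + b² + c²)
  = |(-2)·(-11) + 2·8 + (-2)·(-10) - 7| / √((-2)² + 2² + (-2)²)
  = |22 + 16 + 20 - 7| / √(4 + 4 + 4)
  = |51| / √12
  = 51 / 3.464
  ≈ 14.72

14.72


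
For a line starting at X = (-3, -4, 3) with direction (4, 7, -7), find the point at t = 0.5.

P(t) = X + t·d
  = (-3 + 4·0.5, -4 + 7·0.5, 3 + (-7)·0.5)
  = (-3 + 2, -4 + 3.5, 3 - 3.5)
  = (-1, -0.5, -0.5)

(-1, -0.5, -0.5)


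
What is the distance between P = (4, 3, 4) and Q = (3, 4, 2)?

d = √[(x₂-x₁)² + (y₂-y₁)² + (z₂-z₁)²]
  = √[(-1)² + 1² + (-2)²]
  = √[1 + 1 + 4]
  = √6
  ≈ 2.449

2.449


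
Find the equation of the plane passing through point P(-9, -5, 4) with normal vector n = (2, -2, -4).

The plane through P with normal n = (a, b, c) satisfies n·(r - P) = 0,
i.e. ax + by + cz = a·x₀ + b·y₀ + c·z₀.
d = 2·(-9) + (-2)·(-5) + (-4)·4
  = -18 + 10 - 16
  = -24
Equation: 2x - 2y - 4z = -24

2x - 2y - 4z = -24


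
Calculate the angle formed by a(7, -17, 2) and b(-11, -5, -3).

a·b = 7·(-11) + (-17)·(-5) + 2·(-3) = -77 + 85 - 6 = 2
|a| = √(7² + (-17)² + 2²) = √342 ≈ 18.49
|b| = √((-11)² + (-5)² + (-3)²) = √155 ≈ 12.45
cos θ = (a·b)/(|a||b|) = 2/(18.49·12.45) ≈ 0.008687
θ = arccos(0.008687) ≈ 89.5°

89.5°


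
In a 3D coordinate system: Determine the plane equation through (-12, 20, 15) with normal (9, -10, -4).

The plane through P with normal n = (a, b, c) satisfies n·(r - P) = 0,
i.e. ax + by + cz = a·x₀ + b·y₀ + c·z₀.
d = 9·(-12) + (-10)·20 + (-4)·15
  = -108 - 200 - 60
  = -368
Equation: 9x - 10y - 4z = -368

9x - 10y - 4z = -368


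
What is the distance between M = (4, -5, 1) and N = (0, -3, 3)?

d = √[(x₂-x₁)² + (y₂-y₁)² + (z₂-z₁)²]
  = √[(-4)² + 2² + 2²]
  = √[16 + 4 + 4]
  = √24
  ≈ 4.899

4.899


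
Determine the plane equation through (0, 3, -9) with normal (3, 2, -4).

The plane through P with normal n = (a, b, c) satisfies n·(r - P) = 0,
i.e. ax + by + cz = a·x₀ + b·y₀ + c·z₀.
d = 3·0 + 2·3 + (-4)·(-9)
  = 0 + 6 + 36
  = 42
Equation: 3x + 2y - 4z = 42

3x + 2y - 4z = 42


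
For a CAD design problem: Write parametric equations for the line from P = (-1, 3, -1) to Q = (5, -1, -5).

Direction vector d = Q - P = (5 + 1, -1 - 3, -5 + 1) = (6, -4, -4)
Parametric form r = P + t·d:
x = -1 + 6t, y = 3 - 4t, z = -1 - 4t

x = -1 + 6t, y = 3 - 4t, z = -1 - 4t


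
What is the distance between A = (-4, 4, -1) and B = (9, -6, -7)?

d = √[(x₂-x₁)² + (y₂-y₁)² + (z₂-z₁)²]
  = √[13² + (-10)² + (-6)²]
  = √[169 + 100 + 36]
  = √305
  ≈ 17.46

17.46


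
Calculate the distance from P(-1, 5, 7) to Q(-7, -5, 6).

d = √[(x₂-x₁)² + (y₂-y₁)² + (z₂-z₁)²]
  = √[(-6)² + (-10)² + (-1)²]
  = √[36 + 100 + 1]
  = √137
  ≈ 11.7

11.7


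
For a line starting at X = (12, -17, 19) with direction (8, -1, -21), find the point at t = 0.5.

P(t) = X + t·d
  = (12 + 8·0.5, -17 + (-1)·0.5, 19 + (-21)·0.5)
  = (12 + 4, -17 - 0.5, 19 - 10.5)
  = (16, -17.5, 8.5)

(16, -17.5, 8.5)


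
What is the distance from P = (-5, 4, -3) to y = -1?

distance = |a·x₀ + b·y₀ + c·z₀ - d| / √(a² + b² + c²)
  = |0·(-5) + 1·4 + 0·(-3) - (-1)| / √(0² + 1² + 0²)
  = |0 + 4 + 0 + 1| / √(0 + 1 + 0)
  = |5| / √1
  = 5 / 1
  ≈ 5

5


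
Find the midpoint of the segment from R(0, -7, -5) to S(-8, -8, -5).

M = ((x₁+x₂)/2, (y₁+y₂)/2, (z₁+z₂)/2)
  = ((0 - 8)/2, (-7 - 8)/2, (-5 - 5)/2)
  = (-8/2, -15/2, -10/2)
  = (-4, -7.5, -5)

(-4, -7.5, -5)


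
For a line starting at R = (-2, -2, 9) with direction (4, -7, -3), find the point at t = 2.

P(t) = R + t·d
  = (-2 + 4·2, -2 + (-7)·2, 9 + (-3)·2)
  = (-2 + 8, -2 - 14, 9 - 6)
  = (6, -16, 3)

(6, -16, 3)


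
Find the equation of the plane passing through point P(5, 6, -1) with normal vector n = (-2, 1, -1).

The plane through P with normal n = (a, b, c) satisfies n·(r - P) = 0,
i.e. ax + by + cz = a·x₀ + b·y₀ + c·z₀.
d = (-2)·5 + 1·6 + (-1)·(-1)
  = -10 + 6 + 1
  = -3
Equation: -2x + y - z = -3

-2x + y - z = -3


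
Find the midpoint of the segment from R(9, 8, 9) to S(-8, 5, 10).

M = ((x₁+x₂)/2, (y₁+y₂)/2, (z₁+z₂)/2)
  = ((9 - 8)/2, (8 + 5)/2, (9 + 10)/2)
  = (1/2, 13/2, 19/2)
  = (0.5, 6.5, 9.5)

(0.5, 6.5, 9.5)


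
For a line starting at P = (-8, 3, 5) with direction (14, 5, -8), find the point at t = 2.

P(t) = P + t·d
  = (-8 + 14·2, 3 + 5·2, 5 + (-8)·2)
  = (-8 + 28, 3 + 10, 5 - 16)
  = (20, 13, -11)

(20, 13, -11)


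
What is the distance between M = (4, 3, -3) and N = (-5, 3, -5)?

d = √[(x₂-x₁)² + (y₂-y₁)² + (z₂-z₁)²]
  = √[(-9)² + 0² + (-2)²]
  = √[81 + 0 + 4]
  = √85
  ≈ 9.22

9.22


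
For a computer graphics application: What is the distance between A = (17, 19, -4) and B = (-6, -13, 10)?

d = √[(x₂-x₁)² + (y₂-y₁)² + (z₂-z₁)²]
  = √[(-23)² + (-32)² + 14²]
  = √[529 + 1024 + 196]
  = √1749
  ≈ 41.82

41.82


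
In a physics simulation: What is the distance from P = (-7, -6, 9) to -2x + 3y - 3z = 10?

distance = |a·x₀ + b·y₀ + c·z₀ - d| / √(a² + b² + c²)
  = |(-2)·(-7) + 3·(-6) + (-3)·9 - 10| / √((-2)² + 3² + (-3)²)
  = |14 - 18 - 27 - 10| / √(4 + 9 + 9)
  = |-41| / √22
  = 41 / 4.69
  ≈ 8.741

8.741


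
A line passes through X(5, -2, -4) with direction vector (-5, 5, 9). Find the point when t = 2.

P(t) = X + t·d
  = (5 + (-5)·2, -2 + 5·2, -4 + 9·2)
  = (5 - 10, -2 + 10, -4 + 18)
  = (-5, 8, 14)

(-5, 8, 14)


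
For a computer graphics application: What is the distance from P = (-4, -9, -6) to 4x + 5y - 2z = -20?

distance = |a·x₀ + b·y₀ + c·z₀ - d| / √(a² + b² + c²)
  = |4·(-4) + 5·(-9) + (-2)·(-6) - (-20)| / √(4² + 5² + (-2)²)
  = |-16 - 45 + 12 + 20| / √(16 + 25 + 4)
  = |-29| / √45
  = 29 / 6.708
  ≈ 4.323

4.323


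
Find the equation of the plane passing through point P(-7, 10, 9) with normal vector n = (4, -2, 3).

The plane through P with normal n = (a, b, c) satisfies n·(r - P) = 0,
i.e. ax + by + cz = a·x₀ + b·y₀ + c·z₀.
d = 4·(-7) + (-2)·10 + 3·9
  = -28 - 20 + 27
  = -21
Equation: 4x - 2y + 3z = -21

4x - 2y + 3z = -21


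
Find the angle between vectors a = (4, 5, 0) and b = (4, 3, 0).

a·b = 4·4 + 5·3 + 0·0 = 16 + 15 + 0 = 31
|a| = √(4² + 5² + 0²) = √41 ≈ 6.403
|b| = √(4² + 3² + 0²) = √25 ≈ 5
cos θ = (a·b)/(|a||b|) = 31/(6.403·5) ≈ 0.9683
θ = arccos(0.9683) ≈ 14.47°

14.47°


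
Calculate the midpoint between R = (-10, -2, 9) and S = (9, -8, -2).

M = ((x₁+x₂)/2, (y₁+y₂)/2, (z₁+z₂)/2)
  = ((-10 + 9)/2, (-2 - 8)/2, (9 - 2)/2)
  = (-1/2, -10/2, 7/2)
  = (-0.5, -5, 3.5)

(-0.5, -5, 3.5)


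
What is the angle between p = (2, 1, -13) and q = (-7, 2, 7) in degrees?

p·q = 2·(-7) + 1·2 + (-13)·7 = -14 + 2 - 91 = -103
|p| = √(2² + 1² + (-13)²) = √174 ≈ 13.19
|q| = √((-7)² + 2² + 7²) = √102 ≈ 10.1
cos θ = (p·q)/(|p||q|) = -103/(13.19·10.1) ≈ -0.7731
θ = arccos(-0.7731) ≈ 140.6°

140.6°


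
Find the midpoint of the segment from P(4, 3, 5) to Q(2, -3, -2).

M = ((x₁+x₂)/2, (y₁+y₂)/2, (z₁+z₂)/2)
  = ((4 + 2)/2, (3 - 3)/2, (5 - 2)/2)
  = (6/2, 0/2, 3/2)
  = (3, 0, 1.5)

(3, 0, 1.5)


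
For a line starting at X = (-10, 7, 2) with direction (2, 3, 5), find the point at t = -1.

P(t) = X + t·d
  = (-10 + 2·(-1), 7 + 3·(-1), 2 + 5·(-1))
  = (-10 - 2, 7 - 3, 2 - 5)
  = (-12, 4, -3)

(-12, 4, -3)


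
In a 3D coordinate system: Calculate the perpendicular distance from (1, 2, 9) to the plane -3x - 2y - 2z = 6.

distance = |a·x₀ + b·y₀ + c·z₀ - d| / √(a² + b² + c²)
  = |(-3)·1 + (-2)·2 + (-2)·9 - 6| / √((-3)² + (-2)² + (-2)²)
  = |-3 - 4 - 18 - 6| / √(9 + 4 + 4)
  = |-31| / √17
  = 31 / 4.123
  ≈ 7.519

7.519


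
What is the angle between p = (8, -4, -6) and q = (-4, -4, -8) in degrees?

p·q = 8·(-4) + (-4)·(-4) + (-6)·(-8) = -32 + 16 + 48 = 32
|p| = √(8² + (-4)² + (-6)²) = √116 ≈ 10.77
|q| = √((-4)² + (-4)² + (-8)²) = √96 ≈ 9.798
cos θ = (p·q)/(|p||q|) = 32/(10.77·9.798) ≈ 0.3032
θ = arccos(0.3032) ≈ 72.35°

72.35°


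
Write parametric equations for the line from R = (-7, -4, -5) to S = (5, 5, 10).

Direction vector d = S - R = (5 + 7, 5 + 4, 10 + 5) = (12, 9, 15)
Parametric form r = R + t·d:
x = -7 + 12t, y = -4 + 9t, z = -5 + 15t

x = -7 + 12t, y = -4 + 9t, z = -5 + 15t


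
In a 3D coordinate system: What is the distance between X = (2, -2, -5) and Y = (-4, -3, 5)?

d = √[(x₂-x₁)² + (y₂-y₁)² + (z₂-z₁)²]
  = √[(-6)² + (-1)² + 10²]
  = √[36 + 1 + 100]
  = √137
  ≈ 11.7

11.7


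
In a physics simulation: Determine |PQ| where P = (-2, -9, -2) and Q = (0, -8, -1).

d = √[(x₂-x₁)² + (y₂-y₁)² + (z₂-z₁)²]
  = √[2² + 1² + 1²]
  = √[4 + 1 + 1]
  = √6
  ≈ 2.449

2.449


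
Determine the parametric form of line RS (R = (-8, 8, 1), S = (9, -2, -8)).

Direction vector d = S - R = (9 + 8, -2 - 8, -8 - 1) = (17, -10, -9)
Parametric form r = R + t·d:
x = -8 + 17t, y = 8 - 10t, z = 1 - 9t

x = -8 + 17t, y = 8 - 10t, z = 1 - 9t


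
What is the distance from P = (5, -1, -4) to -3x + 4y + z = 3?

distance = |a·x₀ + b·y₀ + c·z₀ - d| / √(a² + b² + c²)
  = |(-3)·5 + 4·(-1) + 1·(-4) - 3| / √((-3)² + 4² + 1²)
  = |-15 - 4 - 4 - 3| / √(9 + 16 + 1)
  = |-26| / √26
  = 26 / 5.099
  ≈ 5.099

5.099


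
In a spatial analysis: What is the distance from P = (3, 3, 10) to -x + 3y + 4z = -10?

distance = |a·x₀ + b·y₀ + c·z₀ - d| / √(a² + b² + c²)
  = |(-1)·3 + 3·3 + 4·10 - (-10)| / √((-1)² + 3² + 4²)
  = |-3 + 9 + 40 + 10| / √(1 + 9 + 16)
  = |56| / √26
  = 56 / 5.099
  ≈ 10.98

10.98


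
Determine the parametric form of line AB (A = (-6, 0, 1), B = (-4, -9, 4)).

Direction vector d = B - A = (-4 + 6, -9 + 0, 4 - 1) = (2, -9, 3)
Parametric form r = A + t·d:
x = -6 + 2t, y = 0 - 9t, z = 1 + 3t

x = -6 + 2t, y = 0 - 9t, z = 1 + 3t


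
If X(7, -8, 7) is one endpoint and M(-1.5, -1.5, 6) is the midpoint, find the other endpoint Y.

Y = 2M - X
  = (2·(-1.5) - 7, 2·(-1.5) - (-8), 2·6 - 7)
  = (-3 - 7, -3 + 8, 12 - 7)
  = (-10, 5, 5)

(-10, 5, 5)


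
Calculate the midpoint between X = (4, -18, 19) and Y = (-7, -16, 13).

M = ((x₁+x₂)/2, (y₁+y₂)/2, (z₁+z₂)/2)
  = ((4 - 7)/2, (-18 - 16)/2, (19 + 13)/2)
  = (-3/2, -34/2, 32/2)
  = (-1.5, -17, 16)

(-1.5, -17, 16)


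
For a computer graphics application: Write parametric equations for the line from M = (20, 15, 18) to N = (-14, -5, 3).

Direction vector d = N - M = (-14 - 20, -5 - 15, 3 - 18) = (-34, -20, -15)
Parametric form r = M + t·d:
x = 20 - 34t, y = 15 - 20t, z = 18 - 15t

x = 20 - 34t, y = 15 - 20t, z = 18 - 15t


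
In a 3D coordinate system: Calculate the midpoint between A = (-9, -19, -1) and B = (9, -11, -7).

M = ((x₁+x₂)/2, (y₁+y₂)/2, (z₁+z₂)/2)
  = ((-9 + 9)/2, (-19 - 11)/2, (-1 - 7)/2)
  = (0/2, -30/2, -8/2)
  = (0, -15, -4)

(0, -15, -4)


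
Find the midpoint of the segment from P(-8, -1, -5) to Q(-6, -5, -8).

M = ((x₁+x₂)/2, (y₁+y₂)/2, (z₁+z₂)/2)
  = ((-8 - 6)/2, (-1 - 5)/2, (-5 - 8)/2)
  = (-14/2, -6/2, -13/2)
  = (-7, -3, -6.5)

(-7, -3, -6.5)


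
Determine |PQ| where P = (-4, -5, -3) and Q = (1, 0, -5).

d = √[(x₂-x₁)² + (y₂-y₁)² + (z₂-z₁)²]
  = √[5² + 5² + (-2)²]
  = √[25 + 25 + 4]
  = √54
  ≈ 7.348

7.348


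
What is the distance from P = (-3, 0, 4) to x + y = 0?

distance = |a·x₀ + b·y₀ + c·z₀ - d| / √(a² + b² + c²)
  = |1·(-3) + 1·0 + 0·4 - 0| / √(1² + 1² + 0²)
  = |-3 + 0 + 0 + 0| / √(1 + 1 + 0)
  = |-3| / √2
  = 3 / 1.414
  ≈ 2.121

2.121


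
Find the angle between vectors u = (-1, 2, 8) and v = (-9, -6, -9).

u·v = (-1)·(-9) + 2·(-6) + 8·(-9) = 9 - 12 - 72 = -75
|u| = √((-1)² + 2² + 8²) = √69 ≈ 8.307
|v| = √((-9)² + (-6)² + (-9)²) = √198 ≈ 14.07
cos θ = (u·v)/(|u||v|) = -75/(8.307·14.07) ≈ -0.6417
θ = arccos(-0.6417) ≈ 129.9°

129.9°


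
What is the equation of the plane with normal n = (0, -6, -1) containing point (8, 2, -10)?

The plane through P with normal n = (a, b, c) satisfies n·(r - P) = 0,
i.e. ax + by + cz = a·x₀ + b·y₀ + c·z₀.
d = 0·8 + (-6)·2 + (-1)·(-10)
  = 0 - 12 + 10
  = -2
Equation: -6y - z = -2

-6y - z = -2


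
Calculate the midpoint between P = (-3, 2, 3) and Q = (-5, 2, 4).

M = ((x₁+x₂)/2, (y₁+y₂)/2, (z₁+z₂)/2)
  = ((-3 - 5)/2, (2 + 2)/2, (3 + 4)/2)
  = (-8/2, 4/2, 7/2)
  = (-4, 2, 3.5)

(-4, 2, 3.5)


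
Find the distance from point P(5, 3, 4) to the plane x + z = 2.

distance = |a·x₀ + b·y₀ + c·z₀ - d| / √(a² + b² + c²)
  = |1·5 + 0·3 + 1·4 - 2| / √(1² + 0² + 1²)
  = |5 + 0 + 4 - 2| / √(1 + 0 + 1)
  = |7| / √2
  = 7 / 1.414
  ≈ 4.95

4.95


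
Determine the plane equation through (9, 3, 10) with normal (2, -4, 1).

The plane through P with normal n = (a, b, c) satisfies n·(r - P) = 0,
i.e. ax + by + cz = a·x₀ + b·y₀ + c·z₀.
d = 2·9 + (-4)·3 + 1·10
  = 18 - 12 + 10
  = 16
Equation: 2x - 4y + z = 16

2x - 4y + z = 16


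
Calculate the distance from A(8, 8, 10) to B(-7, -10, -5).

d = √[(x₂-x₁)² + (y₂-y₁)² + (z₂-z₁)²]
  = √[(-15)² + (-18)² + (-15)²]
  = √[225 + 324 + 225]
  = √774
  ≈ 27.82

27.82


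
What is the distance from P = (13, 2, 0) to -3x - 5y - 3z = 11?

distance = |a·x₀ + b·y₀ + c·z₀ - d| / √(a² + b² + c²)
  = |(-3)·13 + (-5)·2 + (-3)·0 - 11| / √((-3)² + (-5)² + (-3)²)
  = |-39 - 10 + 0 - 11| / √(9 + 25 + 9)
  = |-60| / √43
  = 60 / 6.557
  ≈ 9.15

9.15


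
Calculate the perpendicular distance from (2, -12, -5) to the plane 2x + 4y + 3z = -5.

distance = |a·x₀ + b·y₀ + c·z₀ - d| / √(a² + b² + c²)
  = |2·2 + 4·(-12) + 3·(-5) - (-5)| / √(2² + 4² + 3²)
  = |4 - 48 - 15 + 5| / √(4 + 16 + 9)
  = |-54| / √29
  = 54 / 5.385
  ≈ 10.03

10.03


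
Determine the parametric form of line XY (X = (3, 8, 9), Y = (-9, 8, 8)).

Direction vector d = Y - X = (-9 - 3, 8 - 8, 8 - 9) = (-12, 0, -1)
Parametric form r = X + t·d:
x = 3 - 12t, y = 8, z = 9 - t

x = 3 - 12t, y = 8, z = 9 - t


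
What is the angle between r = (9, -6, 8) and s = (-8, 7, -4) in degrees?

r·s = 9·(-8) + (-6)·7 + 8·(-4) = -72 - 42 - 32 = -146
|r| = √(9² + (-6)² + 8²) = √181 ≈ 13.45
|s| = √((-8)² + 7² + (-4)²) = √129 ≈ 11.36
cos θ = (r·s)/(|r||s|) = -146/(13.45·11.36) ≈ -0.9555
θ = arccos(-0.9555) ≈ 162.8°

162.8°


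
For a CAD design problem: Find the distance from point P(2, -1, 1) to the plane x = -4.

distance = |a·x₀ + b·y₀ + c·z₀ - d| / √(a² + b² + c²)
  = |1·2 + 0·(-1) + 0·1 - (-4)| / √(1² + 0² + 0²)
  = |2 + 0 + 0 + 4| / √(1 + 0 + 0)
  = |6| / √1
  = 6 / 1
  ≈ 6

6


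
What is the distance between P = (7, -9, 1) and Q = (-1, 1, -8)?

d = √[(x₂-x₁)² + (y₂-y₁)² + (z₂-z₁)²]
  = √[(-8)² + 10² + (-9)²]
  = √[64 + 100 + 81]
  = √245
  ≈ 15.65

15.65


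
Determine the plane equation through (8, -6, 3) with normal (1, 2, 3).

The plane through P with normal n = (a, b, c) satisfies n·(r - P) = 0,
i.e. ax + by + cz = a·x₀ + b·y₀ + c·z₀.
d = 1·8 + 2·(-6) + 3·3
  = 8 - 12 + 9
  = 5
Equation: x + 2y + 3z = 5

x + 2y + 3z = 5


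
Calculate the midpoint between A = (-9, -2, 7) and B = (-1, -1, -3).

M = ((x₁+x₂)/2, (y₁+y₂)/2, (z₁+z₂)/2)
  = ((-9 - 1)/2, (-2 - 1)/2, (7 - 3)/2)
  = (-10/2, -3/2, 4/2)
  = (-5, -1.5, 2)

(-5, -1.5, 2)


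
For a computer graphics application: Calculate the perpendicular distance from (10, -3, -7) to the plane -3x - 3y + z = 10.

distance = |a·x₀ + b·y₀ + c·z₀ - d| / √(a² + b² + c²)
  = |(-3)·10 + (-3)·(-3) + 1·(-7) - 10| / √((-3)² + (-3)² + 1²)
  = |-30 + 9 - 7 - 10| / √(9 + 9 + 1)
  = |-38| / √19
  = 38 / 4.359
  ≈ 8.718

8.718


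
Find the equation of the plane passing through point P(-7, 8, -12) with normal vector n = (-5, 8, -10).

The plane through P with normal n = (a, b, c) satisfies n·(r - P) = 0,
i.e. ax + by + cz = a·x₀ + b·y₀ + c·z₀.
d = (-5)·(-7) + 8·8 + (-10)·(-12)
  = 35 + 64 + 120
  = 219
Equation: -5x + 8y - 10z = 219

-5x + 8y - 10z = 219
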